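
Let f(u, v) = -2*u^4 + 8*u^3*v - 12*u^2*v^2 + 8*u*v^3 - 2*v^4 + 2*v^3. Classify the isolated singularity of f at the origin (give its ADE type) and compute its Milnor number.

The Hessian of f at 0 is [[0, 0], [0, 0]] with rank 0, so corank 2. A Groebner basis of the Jacobian ideal J(f) in C{u,v} is {u^3 - 3*u^2*v, v^2}; counting standard monomials gives mu = 6. Corank 2; j^3 = 2*v^3 is a perfect cube, so E-series; the 4-jet and mu = 6 give E_6.

Type E_6, Milnor number mu = 6.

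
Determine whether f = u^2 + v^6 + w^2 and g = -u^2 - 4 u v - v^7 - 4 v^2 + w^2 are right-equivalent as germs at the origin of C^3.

The Hessian of f at 0 has rank 2. Corank 1: A-series; mu = 5 gives A_5. The Hessian of g at 0 has rank 2. Corank 1: A-series; mu = 6 gives A_6. f is A_5 but g is A_6, hence not right-equivalent.

No.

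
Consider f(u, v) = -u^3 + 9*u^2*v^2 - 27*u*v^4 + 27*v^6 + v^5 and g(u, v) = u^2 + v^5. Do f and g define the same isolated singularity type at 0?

No.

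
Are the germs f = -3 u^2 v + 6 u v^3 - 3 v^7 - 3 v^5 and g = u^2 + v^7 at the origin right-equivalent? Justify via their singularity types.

No.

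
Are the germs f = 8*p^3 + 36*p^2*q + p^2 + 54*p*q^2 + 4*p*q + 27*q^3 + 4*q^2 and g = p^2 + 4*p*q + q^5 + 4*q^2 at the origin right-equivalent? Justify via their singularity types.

The Hessian of f at 0 is [[2, 4], [4, 8]] with rank 1, so corank 1. A Groebner basis of the Jacobian ideal J(f) in C{p,q} is {q^2, p + 2*q}; counting standard monomials gives mu = 2. Corank 1: A-series; mu = 2 gives A_2. The Hessian of g at 0 is [[2, 4], [4, 8]] with rank 1, so corank 1. A Groebner basis of the Jacobian ideal J(g) in C{p,q} is {q^4, p + 2*q}; counting standard monomials gives mu = 4. Corank 1: A-series; mu = 4 gives A_4. f is A_2 but g is A_4, hence not right-equivalent.

No.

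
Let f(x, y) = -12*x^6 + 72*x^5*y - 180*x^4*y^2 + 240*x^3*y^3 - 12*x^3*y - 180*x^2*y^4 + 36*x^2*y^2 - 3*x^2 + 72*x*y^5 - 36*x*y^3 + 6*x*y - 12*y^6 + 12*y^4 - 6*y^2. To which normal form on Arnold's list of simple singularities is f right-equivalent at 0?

A_{1}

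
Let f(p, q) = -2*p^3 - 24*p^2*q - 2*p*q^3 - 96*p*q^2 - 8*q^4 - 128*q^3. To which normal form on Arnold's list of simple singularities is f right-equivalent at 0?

The Hessian of f at 0 has rank 0. Corank 2; j^3 = -2*(p + 4*q)^3 is a perfect cube, so E-series; the 4-jet and mu = 7 give E_7.

E_7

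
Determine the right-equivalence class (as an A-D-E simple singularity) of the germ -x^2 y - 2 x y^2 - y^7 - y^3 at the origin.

The Hessian of f at 0 is [[0, 0], [0, 0]] with rank 0, so corank 2. A Groebner basis of the Jacobian ideal J(f) in C{x,y} is {x^2/7 + y^6 - y^2/7, x^3 + y^3, x*y + y^2}; counting standard monomials gives mu = 8. Corank 2; j^3 = -y*(x + y)^2 has shape L^2 M (L != M), so D-series; mu = 8 gives D_8.

D8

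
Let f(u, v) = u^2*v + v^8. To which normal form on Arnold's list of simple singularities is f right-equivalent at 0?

D_{9}

The Hessian of f at 0 is [[0, 0], [0, 0]] with rank 0, so corank 2. A Groebner basis of the Jacobian ideal J(f) in C{u,v} is {u^2/8 + v^7, u^3, u*v}; counting standard monomials gives mu = 9. Corank 2; j^3 = u^2*v has shape L^2 M (L != M), so D-series; mu = 9 gives D_9.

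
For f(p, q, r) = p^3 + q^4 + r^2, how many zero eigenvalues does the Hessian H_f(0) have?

2

Hessian at 0 has rank 1.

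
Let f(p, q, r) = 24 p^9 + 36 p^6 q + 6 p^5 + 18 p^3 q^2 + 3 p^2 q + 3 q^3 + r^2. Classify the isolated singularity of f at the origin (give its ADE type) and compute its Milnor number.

The Hessian of f at 0 is [[0, 0, 0], [0, 0, 0], [0, 0, 2]] with rank 1, so corank 2. A Groebner basis of the Jacobian ideal J(f) in C{p,q,r} is {q^3, p^2 + 3*q^2, p*q, r}; counting standard monomials gives mu = 4. Corank 2; j^3 = 3*q*(p^2 + q^2) splits into three distinct lines over C (the quadratic factor has nonzero discriminant), so D_4.

Type D4, Milnor number mu = 4.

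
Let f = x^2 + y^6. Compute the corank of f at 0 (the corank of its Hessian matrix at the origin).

1

Hessian at 0 has rank 1.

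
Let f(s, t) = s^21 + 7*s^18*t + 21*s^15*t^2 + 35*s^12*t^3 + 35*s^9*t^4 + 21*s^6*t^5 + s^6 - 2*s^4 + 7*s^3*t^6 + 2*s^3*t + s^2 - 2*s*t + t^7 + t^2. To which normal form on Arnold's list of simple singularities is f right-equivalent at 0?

A_{6}

The Hessian of f at 0 is [[2, -2], [-2, 2]] with rank 1, so corank 1. A Groebner basis of the Jacobian ideal J(f) in C{s,t} is {-s*t + t^4 + t^2, s*t^2 - s/3 - 2*t^3/3 + t/3, s^2 - 2*s*t + t^2}; counting standard monomials gives mu = 6. Corank 1: A-series; mu = 6 gives A_6.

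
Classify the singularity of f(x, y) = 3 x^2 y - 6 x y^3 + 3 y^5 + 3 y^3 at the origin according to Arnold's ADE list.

D_{4}

The Hessian of f at 0 is [[0, 0], [0, 0]] with rank 0, so corank 2. A Groebner basis of the Jacobian ideal J(f) in C{x,y} is {y^3, x^2 + 3*y^2, x*y}; counting standard monomials gives mu = 4. Corank 2; j^3 = 3*y*(x^2 + y^2) splits into three distinct lines over C (the quadratic factor has nonzero discriminant), so D_4.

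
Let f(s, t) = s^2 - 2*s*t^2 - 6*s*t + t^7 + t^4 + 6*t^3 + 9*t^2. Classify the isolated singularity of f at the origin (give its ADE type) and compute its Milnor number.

Type A6, Milnor number mu = 6.

The Hessian of f at 0 is [[2, -6], [-6, 18]] with rank 1, so corank 1. A Groebner basis of the Jacobian ideal J(f) in C{s,t} is {s^3 - 9*s^2*t + 27*s^2 - 108*s*t + 81*s - 243*t, -s + t^2 + 3*t}; counting standard monomials gives mu = 6. Corank 1: A-series; mu = 6 gives A_6.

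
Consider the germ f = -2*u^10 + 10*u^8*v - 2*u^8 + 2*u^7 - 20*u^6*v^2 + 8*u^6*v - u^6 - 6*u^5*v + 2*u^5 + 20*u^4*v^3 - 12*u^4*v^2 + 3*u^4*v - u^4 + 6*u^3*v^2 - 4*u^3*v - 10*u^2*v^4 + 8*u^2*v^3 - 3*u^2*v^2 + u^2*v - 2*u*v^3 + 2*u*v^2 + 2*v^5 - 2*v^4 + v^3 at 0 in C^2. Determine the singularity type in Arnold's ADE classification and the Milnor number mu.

The Hessian of f at 0 is [[0, 0], [0, 0]] with rank 0, so corank 2. A Groebner basis of the Jacobian ideal J(f) in C{u,v} is {u^3 + 3*u^2 + 13*u*v/2 + 7*v^2/2, u^2*v - u^2 - 5*u*v/2 - 3*v^2/2, -u^2 + u*v^2 - 3*u*v/2 - v^2/2, 3*u^2 + 11*u*v/2 + v^3 + 5*v^2/2}; counting standard monomials gives mu = 6. Corank 2; j^3 = v*(u + v)^2 has shape L^2 M (L != M), so D-series; mu = 6 gives D_6.

Type D_6, Milnor number mu = 6.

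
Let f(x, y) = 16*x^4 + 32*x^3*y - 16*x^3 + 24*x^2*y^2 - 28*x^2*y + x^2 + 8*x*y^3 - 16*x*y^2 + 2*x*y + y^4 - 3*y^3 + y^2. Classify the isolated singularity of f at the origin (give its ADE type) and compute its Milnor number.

The Hessian of f at 0 has rank 1. Corank 1: A-series; mu = 2 gives A_2.

Type A_2, Milnor number mu = 2.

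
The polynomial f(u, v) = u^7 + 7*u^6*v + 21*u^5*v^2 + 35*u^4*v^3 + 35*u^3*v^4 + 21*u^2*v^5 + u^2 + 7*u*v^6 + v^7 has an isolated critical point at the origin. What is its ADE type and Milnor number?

Type A_{6}, Milnor number mu = 6.

The Hessian of f at 0 has rank 1. Corank 1: A-series; mu = 6 gives A_6.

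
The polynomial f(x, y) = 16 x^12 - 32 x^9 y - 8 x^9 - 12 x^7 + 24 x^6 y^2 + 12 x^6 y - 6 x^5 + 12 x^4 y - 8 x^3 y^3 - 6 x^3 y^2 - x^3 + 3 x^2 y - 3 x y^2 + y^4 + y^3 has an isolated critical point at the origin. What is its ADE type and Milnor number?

The Hessian of f at 0 has rank 0. Corank 2; j^3 = -(x - y)^3 is a perfect cube, so E-series; the 4-jet and mu = 6 give E_6.

Type E6, Milnor number mu = 6.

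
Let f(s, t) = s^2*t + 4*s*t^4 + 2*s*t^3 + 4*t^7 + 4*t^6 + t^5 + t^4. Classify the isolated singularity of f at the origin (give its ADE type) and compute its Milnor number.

Type D_5, Milnor number mu = 5.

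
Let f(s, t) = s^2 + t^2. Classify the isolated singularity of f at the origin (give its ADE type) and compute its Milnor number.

The Hessian of f at 0 has rank 2. Corank 0: nondegenerate Morse point, so A_1.

Type A1, Milnor number mu = 1.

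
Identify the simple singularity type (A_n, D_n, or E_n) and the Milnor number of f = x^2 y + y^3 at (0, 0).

The Hessian of f at 0 has rank 0. Corank 2; j^3 = y*(x^2 + y^2) splits into three distinct lines over C (the quadratic factor has nonzero discriminant), so D_4.

Type D4, Milnor number mu = 4.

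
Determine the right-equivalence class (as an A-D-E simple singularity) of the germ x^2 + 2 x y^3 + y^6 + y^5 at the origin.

The Hessian of f at 0 is [[2, 0], [0, 0]] with rank 1, so corank 1. A Groebner basis of the Jacobian ideal J(f) in C{x,y} is {x + y^3, x^2, x*y}; counting standard monomials gives mu = 4. Corank 1: A-series; mu = 4 gives A_4.

A4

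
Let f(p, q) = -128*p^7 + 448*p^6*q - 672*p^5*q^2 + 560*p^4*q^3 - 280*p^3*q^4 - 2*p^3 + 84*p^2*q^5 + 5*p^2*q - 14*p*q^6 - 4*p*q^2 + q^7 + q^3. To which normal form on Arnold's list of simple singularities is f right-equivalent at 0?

The Hessian of f at 0 is [[0, 0], [0, 0]] with rank 0, so corank 2. A Groebner basis of the Jacobian ideal J(f) in C{p,q} is {-p*q/14 + q^6 + q^2/14, p*q^2 - q^3, p^2 - 3*p*q/2 + q^2/2}; counting standard monomials gives mu = 8. Corank 2; j^3 = -(p - q)^2*(2*p - q) has shape L^2 M (L != M), so D-series; mu = 8 gives D_8.

D_8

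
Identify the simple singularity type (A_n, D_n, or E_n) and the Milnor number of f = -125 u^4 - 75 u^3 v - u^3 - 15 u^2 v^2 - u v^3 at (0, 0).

Type E7, Milnor number mu = 7.

The Hessian of f at 0 has rank 0. Corank 2; j^3 = -u^3 is a perfect cube, so E-series; the 4-jet and mu = 7 give E_7.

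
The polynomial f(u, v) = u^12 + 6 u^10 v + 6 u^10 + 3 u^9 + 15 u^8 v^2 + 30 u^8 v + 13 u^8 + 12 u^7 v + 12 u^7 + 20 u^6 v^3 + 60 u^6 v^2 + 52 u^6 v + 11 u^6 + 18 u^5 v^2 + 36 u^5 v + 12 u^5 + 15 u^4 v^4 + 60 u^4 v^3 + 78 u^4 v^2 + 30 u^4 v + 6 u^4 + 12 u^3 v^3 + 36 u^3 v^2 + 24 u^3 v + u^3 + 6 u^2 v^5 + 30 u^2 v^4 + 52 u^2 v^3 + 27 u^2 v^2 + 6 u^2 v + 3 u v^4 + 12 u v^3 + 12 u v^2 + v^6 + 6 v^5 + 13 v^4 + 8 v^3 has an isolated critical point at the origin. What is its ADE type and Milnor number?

Type E_6, Milnor number mu = 6.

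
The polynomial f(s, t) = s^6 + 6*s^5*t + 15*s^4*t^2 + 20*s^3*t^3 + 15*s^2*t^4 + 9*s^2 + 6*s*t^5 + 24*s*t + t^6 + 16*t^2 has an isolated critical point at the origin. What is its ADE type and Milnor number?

The Hessian of f at 0 has rank 1. Corank 1: A-series; mu = 5 gives A_5.

Type A_5, Milnor number mu = 5.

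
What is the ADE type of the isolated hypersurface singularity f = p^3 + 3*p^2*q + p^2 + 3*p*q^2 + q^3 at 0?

A_2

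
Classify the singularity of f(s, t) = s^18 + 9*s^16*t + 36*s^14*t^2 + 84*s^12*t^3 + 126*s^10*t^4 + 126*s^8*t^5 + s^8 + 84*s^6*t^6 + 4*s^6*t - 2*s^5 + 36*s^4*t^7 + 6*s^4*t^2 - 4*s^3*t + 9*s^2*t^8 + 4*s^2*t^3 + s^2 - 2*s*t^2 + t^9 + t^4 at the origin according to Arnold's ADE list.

A8

The Hessian of f at 0 is [[2, 0], [0, 0]] with rank 1, so corank 1. A Groebner basis of the Jacobian ideal J(f) in C{s,t} is {s*t^3 - s/2 + t^2/2, s^2 - 2*s*t^2 + t^4, s^3 - s*t/2 + t^3/2, s^2*t - s/2 + t^2/2}; counting standard monomials gives mu = 8. Corank 1: A-series; mu = 8 gives A_8.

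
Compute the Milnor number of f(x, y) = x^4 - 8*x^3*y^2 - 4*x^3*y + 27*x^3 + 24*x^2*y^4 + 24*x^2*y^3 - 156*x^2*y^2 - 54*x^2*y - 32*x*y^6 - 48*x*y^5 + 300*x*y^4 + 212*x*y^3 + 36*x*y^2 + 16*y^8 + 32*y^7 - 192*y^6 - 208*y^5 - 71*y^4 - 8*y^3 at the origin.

6

The Hessian of f at 0 is [[0, 0], [0, 0]] with rank 0, so corank 2. A Groebner basis of the Jacobian ideal J(f) in C{x,y} is {x^3 - x^2 + 4*x*y/3 - 4*y^2/9, x^2*y - 4*x^2/3 + 16*x*y/9 - 16*y^2/27, -7*x^2/4 + x*y^2 + 7*x*y/3 - 7*y^2/9, -9*x^2/4 + 3*x*y + y^3 - y^2}; counting standard monomials gives mu = 6. Corank 2; j^3 = (3*x - 2*y)^3 is a perfect cube, so E-series; the 4-jet and mu = 6 give E_6.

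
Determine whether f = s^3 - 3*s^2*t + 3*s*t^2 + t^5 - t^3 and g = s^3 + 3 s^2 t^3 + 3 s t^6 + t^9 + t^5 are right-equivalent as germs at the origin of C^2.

Yes.

The Hessian of f at 0 has rank 0. Corank 2; j^3 = (s - t)^3 is a perfect cube, so E-series; the 5-jet and mu = 8 give E_8. The Hessian of g at 0 has rank 0. Corank 2; j^3 = s^3 is a perfect cube, so E-series; the 5-jet and mu = 8 give E_8. Both have type E_8, hence right-equivalent.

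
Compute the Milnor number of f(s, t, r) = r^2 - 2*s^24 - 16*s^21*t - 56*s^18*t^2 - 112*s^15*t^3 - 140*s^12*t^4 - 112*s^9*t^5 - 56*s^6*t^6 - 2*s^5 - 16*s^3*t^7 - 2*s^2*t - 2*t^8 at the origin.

9

The Hessian of f at 0 has rank 1. Corank 2; j^3 = -2*s^2*t has shape L^2 M (L != M), so D-series; mu = 9 gives D_9.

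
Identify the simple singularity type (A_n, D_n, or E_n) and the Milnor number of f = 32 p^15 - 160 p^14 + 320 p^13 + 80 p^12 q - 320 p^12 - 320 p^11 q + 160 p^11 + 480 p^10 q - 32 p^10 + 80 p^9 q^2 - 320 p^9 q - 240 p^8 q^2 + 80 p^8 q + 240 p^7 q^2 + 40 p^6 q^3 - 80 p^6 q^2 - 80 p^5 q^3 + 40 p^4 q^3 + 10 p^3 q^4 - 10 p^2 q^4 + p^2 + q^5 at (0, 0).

Type A_{4}, Milnor number mu = 4.

The Hessian of f at 0 has rank 1. Corank 1: A-series; mu = 4 gives A_4.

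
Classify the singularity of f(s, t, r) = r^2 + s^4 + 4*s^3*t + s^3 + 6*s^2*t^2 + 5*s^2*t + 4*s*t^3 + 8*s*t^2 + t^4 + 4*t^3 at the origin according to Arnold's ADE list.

D5

The Hessian of f at 0 has rank 1. Corank 2; j^3 = (s + t)*(s + 2*t)^2 has shape L^2 M (L != M), so D-series; mu = 5 gives D_5.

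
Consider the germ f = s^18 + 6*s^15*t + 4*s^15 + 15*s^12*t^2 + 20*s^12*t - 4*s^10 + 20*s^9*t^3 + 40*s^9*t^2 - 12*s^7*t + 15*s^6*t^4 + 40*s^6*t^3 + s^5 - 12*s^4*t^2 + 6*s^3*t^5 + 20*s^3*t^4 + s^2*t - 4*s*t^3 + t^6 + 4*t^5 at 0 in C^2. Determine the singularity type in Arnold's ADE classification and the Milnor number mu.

Type D_7, Milnor number mu = 7.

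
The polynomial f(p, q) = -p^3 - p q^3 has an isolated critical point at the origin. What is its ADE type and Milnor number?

The Hessian of f at 0 is [[0, 0], [0, 0]] with rank 0, so corank 2. A Groebner basis of the Jacobian ideal J(f) in C{p,q} is {p^3, p*q^2, 3*p^2 + q^3}; counting standard monomials gives mu = 7. Corank 2; j^3 = -p^3 is a perfect cube, so E-series; the 4-jet and mu = 7 give E_7.

Type E7, Milnor number mu = 7.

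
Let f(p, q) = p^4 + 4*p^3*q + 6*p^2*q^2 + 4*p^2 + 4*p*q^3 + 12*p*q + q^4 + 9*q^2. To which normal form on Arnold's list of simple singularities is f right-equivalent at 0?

The Hessian of f at 0 is [[8, 12], [12, 18]] with rank 1, so corank 1. A Groebner basis of the Jacobian ideal J(f) in C{p,q} is {q^3, p + 3*q/2}; counting standard monomials gives mu = 3. Corank 1: A-series; mu = 3 gives A_3.

A3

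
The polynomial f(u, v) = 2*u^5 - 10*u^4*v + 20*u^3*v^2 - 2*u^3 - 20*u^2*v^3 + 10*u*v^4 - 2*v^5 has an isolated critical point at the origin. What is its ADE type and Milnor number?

Type E_{8}, Milnor number mu = 8.

The Hessian of f at 0 is [[0, 0], [0, 0]] with rank 0, so corank 2. A Groebner basis of the Jacobian ideal J(f) in C{u,v} is {v^5, u*v^3 - v^4/4, u^2}; counting standard monomials gives mu = 8. Corank 2; j^3 = -2*u^3 is a perfect cube, so E-series; the 5-jet and mu = 8 give E_8.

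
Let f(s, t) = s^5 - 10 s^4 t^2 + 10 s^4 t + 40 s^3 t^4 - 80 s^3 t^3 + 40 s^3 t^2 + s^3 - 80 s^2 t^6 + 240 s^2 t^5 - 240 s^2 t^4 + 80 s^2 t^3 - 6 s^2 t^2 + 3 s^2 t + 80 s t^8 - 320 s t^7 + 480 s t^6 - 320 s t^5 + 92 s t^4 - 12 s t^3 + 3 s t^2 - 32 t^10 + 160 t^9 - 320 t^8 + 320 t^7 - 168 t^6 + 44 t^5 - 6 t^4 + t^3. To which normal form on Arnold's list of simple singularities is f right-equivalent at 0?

E_{8}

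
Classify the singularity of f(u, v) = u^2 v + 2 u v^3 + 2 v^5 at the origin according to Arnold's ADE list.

D_{6}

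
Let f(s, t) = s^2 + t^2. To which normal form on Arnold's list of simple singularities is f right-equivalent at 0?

The Hessian of f at 0 is [[2, 0], [0, 2]] with rank 2, so corank 0. A Groebner basis of the Jacobian ideal J(f) in C{s,t} is {s, t}; counting standard monomials gives mu = 1. Corank 0: nondegenerate Morse point, so A_1.

A1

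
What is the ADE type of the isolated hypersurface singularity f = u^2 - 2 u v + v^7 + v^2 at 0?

A6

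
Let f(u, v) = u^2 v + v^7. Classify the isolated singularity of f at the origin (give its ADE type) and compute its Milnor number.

Type D_{8}, Milnor number mu = 8.

The Hessian of f at 0 has rank 0. Corank 2; j^3 = u^2*v has shape L^2 M (L != M), so D-series; mu = 8 gives D_8.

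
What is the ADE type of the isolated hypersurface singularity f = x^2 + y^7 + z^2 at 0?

A6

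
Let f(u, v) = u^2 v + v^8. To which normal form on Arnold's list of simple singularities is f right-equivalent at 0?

The Hessian of f at 0 has rank 0. Corank 2; j^3 = u^2*v has shape L^2 M (L != M), so D-series; mu = 9 gives D_9.

D_9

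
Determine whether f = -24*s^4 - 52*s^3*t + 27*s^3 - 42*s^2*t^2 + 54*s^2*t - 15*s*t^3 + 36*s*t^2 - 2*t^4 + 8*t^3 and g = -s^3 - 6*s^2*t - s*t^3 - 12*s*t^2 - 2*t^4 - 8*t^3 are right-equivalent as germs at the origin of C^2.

The Hessian of f at 0 has rank 0. Corank 2; j^3 = (3*s + 2*t)^3 is a perfect cube, so E-series; the 4-jet and mu = 7 give E_7. The Hessian of g at 0 has rank 0. Corank 2; j^3 = -(s + 2*t)^3 is a perfect cube, so E-series; the 4-jet and mu = 7 give E_7. Both have type E_7, hence right-equivalent.

Yes.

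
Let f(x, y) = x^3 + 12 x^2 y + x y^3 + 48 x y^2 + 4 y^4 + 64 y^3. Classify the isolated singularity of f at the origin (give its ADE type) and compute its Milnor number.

Type E7, Milnor number mu = 7.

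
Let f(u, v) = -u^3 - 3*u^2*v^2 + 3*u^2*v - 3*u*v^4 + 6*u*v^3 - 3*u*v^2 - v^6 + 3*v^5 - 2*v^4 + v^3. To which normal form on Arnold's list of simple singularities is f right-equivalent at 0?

The Hessian of f at 0 has rank 0. Corank 2; j^3 = -(u - v)^3 is a perfect cube, so E-series; the 4-jet and mu = 6 give E_6.

E6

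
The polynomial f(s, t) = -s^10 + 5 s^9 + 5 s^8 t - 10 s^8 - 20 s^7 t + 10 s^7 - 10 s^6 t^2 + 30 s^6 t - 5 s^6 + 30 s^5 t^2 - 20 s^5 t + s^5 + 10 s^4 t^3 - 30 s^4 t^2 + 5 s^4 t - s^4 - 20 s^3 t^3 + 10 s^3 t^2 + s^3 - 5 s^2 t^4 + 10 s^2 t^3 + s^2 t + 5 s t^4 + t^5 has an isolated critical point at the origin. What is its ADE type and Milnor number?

Type D_{6}, Milnor number mu = 6.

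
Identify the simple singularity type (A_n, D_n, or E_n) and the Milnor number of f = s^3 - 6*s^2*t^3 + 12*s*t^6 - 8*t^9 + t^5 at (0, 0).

The Hessian of f at 0 has rank 0. Corank 2; j^3 = s^3 is a perfect cube, so E-series; the 5-jet and mu = 8 give E_8.

Type E_{8}, Milnor number mu = 8.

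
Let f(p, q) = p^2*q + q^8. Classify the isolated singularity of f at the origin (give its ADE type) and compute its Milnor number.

The Hessian of f at 0 has rank 0. Corank 2; j^3 = p^2*q has shape L^2 M (L != M), so D-series; mu = 9 gives D_9.

Type D9, Milnor number mu = 9.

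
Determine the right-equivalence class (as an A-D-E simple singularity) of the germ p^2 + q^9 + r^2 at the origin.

A_8

The Hessian of f at 0 is [[2, 0, 0], [0, 0, 0], [0, 0, 2]] with rank 2, so corank 1. A Groebner basis of the Jacobian ideal J(f) in C{p,q,r} is {q^8, p, r}; counting standard monomials gives mu = 8. Corank 1: A-series; mu = 8 gives A_8.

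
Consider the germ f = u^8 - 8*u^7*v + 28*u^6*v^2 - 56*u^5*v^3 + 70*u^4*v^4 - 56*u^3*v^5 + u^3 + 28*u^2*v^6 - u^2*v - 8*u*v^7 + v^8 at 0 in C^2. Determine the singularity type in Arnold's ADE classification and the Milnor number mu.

The Hessian of f at 0 has rank 0. Corank 2; j^3 = u^2*(u - v) has shape L^2 M (L != M), so D-series; mu = 9 gives D_9.

Type D_{9}, Milnor number mu = 9.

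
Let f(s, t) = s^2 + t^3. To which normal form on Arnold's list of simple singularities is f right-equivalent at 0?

A_{2}

The Hessian of f at 0 is [[2, 0], [0, 0]] with rank 1, so corank 1. A Groebner basis of the Jacobian ideal J(f) in C{s,t} is {t^2, s}; counting standard monomials gives mu = 2. Corank 1: A-series; mu = 2 gives A_2.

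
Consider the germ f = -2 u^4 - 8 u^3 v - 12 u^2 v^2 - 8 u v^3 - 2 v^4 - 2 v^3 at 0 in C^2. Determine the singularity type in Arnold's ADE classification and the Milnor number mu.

The Hessian of f at 0 has rank 0. Corank 2; j^3 = -2*v^3 is a perfect cube, so E-series; the 4-jet and mu = 6 give E_6.

Type E6, Milnor number mu = 6.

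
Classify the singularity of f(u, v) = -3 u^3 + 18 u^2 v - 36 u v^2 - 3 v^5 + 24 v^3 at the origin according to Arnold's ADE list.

E_{8}

The Hessian of f at 0 is [[0, 0], [0, 0]] with rank 0, so corank 2. A Groebner basis of the Jacobian ideal J(f) in C{u,v} is {v^4, u^2 - 4*u*v + 4*v^2}; counting standard monomials gives mu = 8. Corank 2; j^3 = -3*(u - 2*v)^3 is a perfect cube, so E-series; the 5-jet and mu = 8 give E_8.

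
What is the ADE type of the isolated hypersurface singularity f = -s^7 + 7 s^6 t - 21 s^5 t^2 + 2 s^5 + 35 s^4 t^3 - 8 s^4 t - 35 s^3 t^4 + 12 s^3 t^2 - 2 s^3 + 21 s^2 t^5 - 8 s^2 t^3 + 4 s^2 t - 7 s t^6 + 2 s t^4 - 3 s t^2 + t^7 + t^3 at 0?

D_4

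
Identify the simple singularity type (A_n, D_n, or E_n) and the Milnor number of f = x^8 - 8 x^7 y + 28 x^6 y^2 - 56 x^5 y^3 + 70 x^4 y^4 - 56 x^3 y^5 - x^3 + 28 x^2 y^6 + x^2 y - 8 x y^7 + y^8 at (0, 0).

Type D_{9}, Milnor number mu = 9.

The Hessian of f at 0 has rank 0. Corank 2; j^3 = -x^2*(x - y) has shape L^2 M (L != M), so D-series; mu = 9 gives D_9.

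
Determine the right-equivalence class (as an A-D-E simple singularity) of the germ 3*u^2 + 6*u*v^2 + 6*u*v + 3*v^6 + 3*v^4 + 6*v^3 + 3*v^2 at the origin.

The Hessian of f at 0 has rank 1. Corank 1: A-series; mu = 5 gives A_5.

A5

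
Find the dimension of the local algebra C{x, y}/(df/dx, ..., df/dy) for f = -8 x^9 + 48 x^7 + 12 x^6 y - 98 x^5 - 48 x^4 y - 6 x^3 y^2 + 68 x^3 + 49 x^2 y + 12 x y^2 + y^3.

The Hessian of f at 0 has rank 0. Corank 2; j^3 = (4*x + y)*(17*x^2 + 8*x*y + y^2) splits into three distinct lines over C (the quadratic factor has nonzero discriminant), so D_4.

4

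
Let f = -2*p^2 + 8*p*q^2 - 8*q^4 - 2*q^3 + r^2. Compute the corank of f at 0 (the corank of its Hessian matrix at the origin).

1

The Hessian at 0 is [[-4, 0, 0], [0, 0, 0], [0, 0, 2]] of rank 2; hence corank 1.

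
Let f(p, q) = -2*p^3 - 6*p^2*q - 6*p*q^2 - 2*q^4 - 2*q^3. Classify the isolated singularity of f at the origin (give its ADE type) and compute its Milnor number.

The Hessian of f at 0 has rank 0. Corank 2; j^3 = -2*(p + q)^3 is a perfect cube, so E-series; the 4-jet and mu = 6 give E_6.

Type E_6, Milnor number mu = 6.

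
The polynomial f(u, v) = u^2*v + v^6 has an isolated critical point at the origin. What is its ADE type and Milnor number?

Type D_{7}, Milnor number mu = 7.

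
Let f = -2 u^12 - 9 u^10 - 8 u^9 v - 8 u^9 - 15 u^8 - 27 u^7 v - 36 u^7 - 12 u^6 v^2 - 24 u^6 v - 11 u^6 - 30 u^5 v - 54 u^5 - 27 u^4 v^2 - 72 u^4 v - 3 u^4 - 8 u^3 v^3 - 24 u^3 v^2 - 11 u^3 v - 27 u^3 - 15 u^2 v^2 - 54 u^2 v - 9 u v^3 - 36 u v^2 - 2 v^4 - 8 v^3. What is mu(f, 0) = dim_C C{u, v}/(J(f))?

7

The Hessian of f at 0 is [[0, 0], [0, 0]] with rank 0, so corank 2. A Groebner basis of the Jacobian ideal J(f) in C{u,v} is {19683*u^2 + 26244*u*v + v^4 + 27*v^3 + 8748*v^2, u^3 + 270*u^2 + 360*u*v + 2*v^3/3 + 120*v^2, u^2*v - 243*u^2 - 324*u*v - 7*v^3/9 - 108*v^2, 162*u^2 + u*v^2 + 216*u*v + 8*v^3/9 + 72*v^2}; counting standard monomials gives mu = 7. Corank 2; j^3 = -(3*u + 2*v)^3 is a perfect cube, so E-series; the 4-jet and mu = 7 give E_7.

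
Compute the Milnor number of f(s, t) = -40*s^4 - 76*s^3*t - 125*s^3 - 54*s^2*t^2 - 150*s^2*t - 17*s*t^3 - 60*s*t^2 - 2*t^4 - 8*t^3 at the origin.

7

The Hessian of f at 0 is [[0, 0], [0, 0]] with rank 0, so corank 2. A Groebner basis of the Jacobian ideal J(f) in C{s,t} is {1171875*s^2/4 + 234375*s*t + t^4 + 125*t^3/4 + 46875*t^2, s^3 + 675*s^2/2 + 270*s*t + t^3/10 + 54*t^2, s^2*t - 2125*s^2/4 - 425*s*t - 13*t^3/60 - 85*t^2, 625*s^2 + s*t^2 + 500*s*t + 7*t^3/15 + 100*t^2}; counting standard monomials gives mu = 7. Corank 2; j^3 = -(5*s + 2*t)^3 is a perfect cube, so E-series; the 4-jet and mu = 7 give E_7.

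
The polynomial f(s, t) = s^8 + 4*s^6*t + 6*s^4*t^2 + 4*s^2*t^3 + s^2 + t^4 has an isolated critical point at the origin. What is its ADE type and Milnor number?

The Hessian of f at 0 is [[2, 0], [0, 0]] with rank 1, so corank 1. A Groebner basis of the Jacobian ideal J(f) in C{s,t} is {t^3, s}; counting standard monomials gives mu = 3. Corank 1: A-series; mu = 3 gives A_3.

Type A_3, Milnor number mu = 3.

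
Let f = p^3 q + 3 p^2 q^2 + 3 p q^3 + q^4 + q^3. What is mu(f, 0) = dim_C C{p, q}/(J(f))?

7

The Hessian of f at 0 has rank 0. Corank 2; j^3 = q^3 is a perfect cube, so E-series; the 4-jet and mu = 7 give E_7.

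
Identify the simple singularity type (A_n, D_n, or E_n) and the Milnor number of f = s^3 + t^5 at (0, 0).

The Hessian of f at 0 has rank 0. Corank 2; j^3 = s^3 is a perfect cube, so E-series; the 5-jet and mu = 8 give E_8.

Type E8, Milnor number mu = 8.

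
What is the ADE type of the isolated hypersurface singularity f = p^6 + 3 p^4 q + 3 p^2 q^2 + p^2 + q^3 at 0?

The Hessian of f at 0 has rank 1. Corank 1: A-series; mu = 2 gives A_2.

A_2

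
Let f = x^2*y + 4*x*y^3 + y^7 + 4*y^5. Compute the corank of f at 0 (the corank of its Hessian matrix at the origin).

2

Hessian at 0 has rank 0.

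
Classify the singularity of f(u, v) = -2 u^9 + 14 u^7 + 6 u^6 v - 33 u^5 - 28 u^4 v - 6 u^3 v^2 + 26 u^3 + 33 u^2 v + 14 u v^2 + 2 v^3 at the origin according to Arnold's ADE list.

D_4

The Hessian of f at 0 has rank 0. Corank 2; j^3 = (2*u + v)*(13*u^2 + 10*u*v + 2*v^2) splits into three distinct lines over C (the quadratic factor has nonzero discriminant), so D_4.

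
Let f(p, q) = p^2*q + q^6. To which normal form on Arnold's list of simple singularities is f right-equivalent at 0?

D7

The Hessian of f at 0 has rank 0. Corank 2; j^3 = p^2*q has shape L^2 M (L != M), so D-series; mu = 7 gives D_7.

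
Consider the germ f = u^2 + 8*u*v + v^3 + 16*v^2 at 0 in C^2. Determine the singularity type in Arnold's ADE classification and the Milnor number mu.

Type A2, Milnor number mu = 2.

The Hessian of f at 0 is [[2, 8], [8, 32]] with rank 1, so corank 1. A Groebner basis of the Jacobian ideal J(f) in C{u,v} is {v^2, u + 4*v}; counting standard monomials gives mu = 2. Corank 1: A-series; mu = 2 gives A_2.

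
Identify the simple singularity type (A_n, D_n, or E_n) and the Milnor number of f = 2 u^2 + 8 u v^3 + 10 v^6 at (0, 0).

The Hessian of f at 0 is [[4, 0], [0, 0]] with rank 1, so corank 1. A Groebner basis of the Jacobian ideal J(f) in C{u,v} is {u*v^2, u/2 + v^3, u^2}; counting standard monomials gives mu = 5. Corank 1: A-series; mu = 5 gives A_5.

Type A_5, Milnor number mu = 5.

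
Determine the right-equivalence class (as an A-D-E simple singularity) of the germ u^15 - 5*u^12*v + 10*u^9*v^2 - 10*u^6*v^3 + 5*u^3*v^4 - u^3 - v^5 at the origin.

E_8

The Hessian of f at 0 has rank 0. Corank 2; j^3 = -u^3 is a perfect cube, so E-series; the 5-jet and mu = 8 give E_8.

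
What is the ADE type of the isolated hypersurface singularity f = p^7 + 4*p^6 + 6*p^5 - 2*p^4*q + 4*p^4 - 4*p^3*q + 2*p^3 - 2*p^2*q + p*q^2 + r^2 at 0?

The Hessian of f at 0 is [[0, 0, 0], [0, 0, 0], [0, 0, 2]] with rank 1, so corank 2. A Groebner basis of the Jacobian ideal J(f) in C{p,q,r} is {q^3, p^2 + q^2/2, p*q + q^2/2, r}; counting standard monomials gives mu = 4. Corank 2; j^3 = p*(2*p^2 - 2*p*q + q^2) splits into three distinct lines over C (the quadratic factor has nonzero discriminant), so D_4.

D_4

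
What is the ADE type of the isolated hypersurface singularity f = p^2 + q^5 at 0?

A_{4}

The Hessian of f at 0 has rank 1. Corank 1: A-series; mu = 4 gives A_4.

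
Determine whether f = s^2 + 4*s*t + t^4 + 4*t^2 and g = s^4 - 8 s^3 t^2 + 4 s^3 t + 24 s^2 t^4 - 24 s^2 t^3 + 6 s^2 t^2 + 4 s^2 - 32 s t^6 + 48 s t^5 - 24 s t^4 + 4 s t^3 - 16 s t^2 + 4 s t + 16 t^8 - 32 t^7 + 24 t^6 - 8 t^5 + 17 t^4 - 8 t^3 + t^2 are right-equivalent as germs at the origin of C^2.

Yes.

The Hessian of f at 0 is [[2, 4], [4, 8]] with rank 1, so corank 1. A Groebner basis of the Jacobian ideal J(f) in C{s,t} is {t^3, s + 2*t}; counting standard monomials gives mu = 3. Corank 1: A-series; mu = 3 gives A_3. The Hessian of g at 0 is [[8, 4], [4, 2]] with rank 1, so corank 1. A Groebner basis of the Jacobian ideal J(g) in C{s,t} is {s^2 - s/8 - t/16, s*t + s/4 + t/8, -s/2 + t^2 - t/4}; counting standard monomials gives mu = 3. Corank 1: A-series; mu = 3 gives A_3. Both have type A_3, hence right-equivalent.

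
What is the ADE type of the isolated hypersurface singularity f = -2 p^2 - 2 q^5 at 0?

A_{4}

The Hessian of f at 0 is [[-4, 0], [0, 0]] with rank 1, so corank 1. A Groebner basis of the Jacobian ideal J(f) in C{p,q} is {q^4, p}; counting standard monomials gives mu = 4. Corank 1: A-series; mu = 4 gives A_4.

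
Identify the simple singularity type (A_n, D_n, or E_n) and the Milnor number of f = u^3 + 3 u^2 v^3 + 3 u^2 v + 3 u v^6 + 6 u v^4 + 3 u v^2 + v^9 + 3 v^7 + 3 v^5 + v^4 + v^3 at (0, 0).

Type E_6, Milnor number mu = 6.

The Hessian of f at 0 is [[0, 0], [0, 0]] with rank 0, so corank 2. A Groebner basis of the Jacobian ideal J(f) in C{u,v} is {v^3, u^2 + 2*u*v + v^2}; counting standard monomials gives mu = 6. Corank 2; j^3 = (u + v)^3 is a perfect cube, so E-series; the 4-jet and mu = 6 give E_6.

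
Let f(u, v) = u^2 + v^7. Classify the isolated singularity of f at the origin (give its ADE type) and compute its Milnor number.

The Hessian of f at 0 has rank 1. Corank 1: A-series; mu = 6 gives A_6.

Type A_{6}, Milnor number mu = 6.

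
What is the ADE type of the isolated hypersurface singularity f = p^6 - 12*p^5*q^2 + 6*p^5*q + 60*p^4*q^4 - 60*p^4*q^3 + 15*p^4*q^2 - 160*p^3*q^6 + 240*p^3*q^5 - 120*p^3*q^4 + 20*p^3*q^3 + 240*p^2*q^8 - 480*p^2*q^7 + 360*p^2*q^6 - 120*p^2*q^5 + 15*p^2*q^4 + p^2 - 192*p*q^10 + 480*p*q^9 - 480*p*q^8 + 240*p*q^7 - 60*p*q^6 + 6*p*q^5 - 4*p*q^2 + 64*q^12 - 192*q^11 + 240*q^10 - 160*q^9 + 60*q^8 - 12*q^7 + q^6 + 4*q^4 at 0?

The Hessian of f at 0 is [[2, 0], [0, 0]] with rank 1, so corank 1. A Groebner basis of the Jacobian ideal J(f) in C{p,q} is {p^3, p^2*q, -p/2 + q^2}; counting standard monomials gives mu = 5. Corank 1: A-series; mu = 5 gives A_5.

A_{5}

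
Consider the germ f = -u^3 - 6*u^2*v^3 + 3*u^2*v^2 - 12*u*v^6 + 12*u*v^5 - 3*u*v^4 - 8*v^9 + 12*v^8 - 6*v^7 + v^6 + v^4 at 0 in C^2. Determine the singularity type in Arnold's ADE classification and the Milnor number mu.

Type E_{6}, Milnor number mu = 6.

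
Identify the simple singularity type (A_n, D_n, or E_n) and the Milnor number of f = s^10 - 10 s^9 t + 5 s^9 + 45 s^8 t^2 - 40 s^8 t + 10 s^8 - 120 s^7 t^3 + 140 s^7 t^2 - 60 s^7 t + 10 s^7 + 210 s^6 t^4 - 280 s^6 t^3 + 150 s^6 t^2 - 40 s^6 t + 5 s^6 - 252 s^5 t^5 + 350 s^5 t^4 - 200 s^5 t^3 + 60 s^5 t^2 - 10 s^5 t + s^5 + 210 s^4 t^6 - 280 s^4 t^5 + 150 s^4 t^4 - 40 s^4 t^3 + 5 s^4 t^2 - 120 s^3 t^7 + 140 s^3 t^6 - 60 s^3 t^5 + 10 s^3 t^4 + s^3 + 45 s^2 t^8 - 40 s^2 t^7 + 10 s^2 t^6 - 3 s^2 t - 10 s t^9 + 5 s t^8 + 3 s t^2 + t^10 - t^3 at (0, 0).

Type E_8, Milnor number mu = 8.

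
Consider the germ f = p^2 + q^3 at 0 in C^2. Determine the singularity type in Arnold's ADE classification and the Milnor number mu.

The Hessian of f at 0 is [[2, 0], [0, 0]] with rank 1, so corank 1. A Groebner basis of the Jacobian ideal J(f) in C{p,q} is {q^2, p}; counting standard monomials gives mu = 2. Corank 1: A-series; mu = 2 gives A_2.

Type A_{2}, Milnor number mu = 2.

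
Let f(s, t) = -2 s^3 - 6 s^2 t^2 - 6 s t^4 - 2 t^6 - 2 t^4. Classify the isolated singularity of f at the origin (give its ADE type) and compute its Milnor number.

Type E6, Milnor number mu = 6.

The Hessian of f at 0 has rank 0. Corank 2; j^3 = -2*s^3 is a perfect cube, so E-series; the 4-jet and mu = 6 give E_6.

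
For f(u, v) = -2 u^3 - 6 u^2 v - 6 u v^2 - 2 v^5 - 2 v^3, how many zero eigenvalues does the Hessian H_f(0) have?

Hessian at 0 has rank 0.

2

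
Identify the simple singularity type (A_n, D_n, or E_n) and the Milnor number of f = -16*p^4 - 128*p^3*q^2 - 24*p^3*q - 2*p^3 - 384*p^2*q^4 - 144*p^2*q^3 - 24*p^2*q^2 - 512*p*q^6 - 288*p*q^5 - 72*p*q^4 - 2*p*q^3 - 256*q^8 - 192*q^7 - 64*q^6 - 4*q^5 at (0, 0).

Type E_7, Milnor number mu = 7.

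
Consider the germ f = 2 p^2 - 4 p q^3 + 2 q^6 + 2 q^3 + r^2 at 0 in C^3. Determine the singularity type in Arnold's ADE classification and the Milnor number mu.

The Hessian of f at 0 is [[4, 0, 0], [0, 0, 0], [0, 0, 2]] with rank 2, so corank 1. A Groebner basis of the Jacobian ideal J(f) in C{p,q,r} is {q^2, p, r}; counting standard monomials gives mu = 2. Corank 1: A-series; mu = 2 gives A_2.

Type A_2, Milnor number mu = 2.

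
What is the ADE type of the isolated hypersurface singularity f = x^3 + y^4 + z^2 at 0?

E6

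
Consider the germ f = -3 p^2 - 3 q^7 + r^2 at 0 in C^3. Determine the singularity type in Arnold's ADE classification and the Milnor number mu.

The Hessian of f at 0 is [[-6, 0, 0], [0, 0, 0], [0, 0, 2]] with rank 2, so corank 1. A Groebner basis of the Jacobian ideal J(f) in C{p,q,r} is {q^6, p, r}; counting standard monomials gives mu = 6. Corank 1: A-series; mu = 6 gives A_6.

Type A_6, Milnor number mu = 6.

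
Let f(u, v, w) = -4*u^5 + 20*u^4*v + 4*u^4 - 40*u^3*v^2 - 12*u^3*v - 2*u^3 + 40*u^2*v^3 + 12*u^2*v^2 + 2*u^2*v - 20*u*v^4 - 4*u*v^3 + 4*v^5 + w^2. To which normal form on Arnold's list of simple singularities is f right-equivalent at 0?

D_{6}

The Hessian of f at 0 is [[0, 0, 0], [0, 0, 0], [0, 0, 2]] with rank 1, so corank 2. A Groebner basis of the Jacobian ideal J(f) in C{u,v,w} is {u^3, u^2*v, u^2/4 + u*v^2, 7*u^2/4 - u*v + v^3, w}; counting standard monomials gives mu = 6. Corank 2; j^3 = -2*u^2*(u - v) has shape L^2 M (L != M), so D-series; mu = 6 gives D_6.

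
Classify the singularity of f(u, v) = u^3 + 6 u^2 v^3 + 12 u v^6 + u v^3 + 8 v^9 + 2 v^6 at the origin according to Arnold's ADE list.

E_{7}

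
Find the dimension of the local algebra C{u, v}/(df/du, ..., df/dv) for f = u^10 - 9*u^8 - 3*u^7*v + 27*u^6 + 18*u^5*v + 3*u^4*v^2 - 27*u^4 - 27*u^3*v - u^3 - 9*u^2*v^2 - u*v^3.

The Hessian of f at 0 has rank 0. Corank 2; j^3 = -u^3 is a perfect cube, so E-series; the 4-jet and mu = 7 give E_7.

7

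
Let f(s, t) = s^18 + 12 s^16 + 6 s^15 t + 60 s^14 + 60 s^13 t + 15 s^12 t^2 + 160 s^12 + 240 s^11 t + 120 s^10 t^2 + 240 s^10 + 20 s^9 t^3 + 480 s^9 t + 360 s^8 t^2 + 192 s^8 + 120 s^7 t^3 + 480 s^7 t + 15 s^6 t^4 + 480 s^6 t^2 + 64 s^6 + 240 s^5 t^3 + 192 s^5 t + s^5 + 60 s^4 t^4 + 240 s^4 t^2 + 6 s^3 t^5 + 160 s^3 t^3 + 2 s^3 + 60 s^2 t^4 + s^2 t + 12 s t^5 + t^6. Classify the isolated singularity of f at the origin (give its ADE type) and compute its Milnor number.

Type D_7, Milnor number mu = 7.

The Hessian of f at 0 is [[0, 0], [0, 0]] with rank 0, so corank 2. A Groebner basis of the Jacobian ideal J(f) in C{s,t} is {-s*t/12 + t^5, s*t^2, s^2 + s*t/2}; counting standard monomials gives mu = 7. Corank 2; j^3 = s^2*(2*s + t) has shape L^2 M (L != M), so D-series; mu = 7 gives D_7.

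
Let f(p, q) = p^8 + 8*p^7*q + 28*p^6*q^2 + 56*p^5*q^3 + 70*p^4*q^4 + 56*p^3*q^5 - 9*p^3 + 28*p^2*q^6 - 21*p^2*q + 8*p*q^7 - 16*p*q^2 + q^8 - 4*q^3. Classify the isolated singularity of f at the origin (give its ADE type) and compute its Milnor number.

The Hessian of f at 0 is [[0, 0], [0, 0]] with rank 0, so corank 2. A Groebner basis of the Jacobian ideal J(f) in C{p,q} is {6561*p*q/8 + q^7 + 2187*q^2/4, p*q^2 + 2*q^3/3, p^2 + 5*p*q/3 + 2*q^2/3}; counting standard monomials gives mu = 9. Corank 2; j^3 = -(p + q)*(3*p + 2*q)^2 has shape L^2 M (L != M), so D-series; mu = 9 gives D_9.

Type D_9, Milnor number mu = 9.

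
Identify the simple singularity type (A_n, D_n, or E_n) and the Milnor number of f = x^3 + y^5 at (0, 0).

The Hessian of f at 0 is [[0, 0], [0, 0]] with rank 0, so corank 2. A Groebner basis of the Jacobian ideal J(f) in C{x,y} is {y^4, x^2}; counting standard monomials gives mu = 8. Corank 2; j^3 = x^3 is a perfect cube, so E-series; the 5-jet and mu = 8 give E_8.

Type E8, Milnor number mu = 8.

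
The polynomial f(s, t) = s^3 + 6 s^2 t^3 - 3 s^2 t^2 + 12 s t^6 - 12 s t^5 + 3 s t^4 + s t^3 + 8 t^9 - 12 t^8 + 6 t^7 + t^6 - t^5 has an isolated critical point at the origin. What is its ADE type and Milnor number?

Type E_7, Milnor number mu = 7.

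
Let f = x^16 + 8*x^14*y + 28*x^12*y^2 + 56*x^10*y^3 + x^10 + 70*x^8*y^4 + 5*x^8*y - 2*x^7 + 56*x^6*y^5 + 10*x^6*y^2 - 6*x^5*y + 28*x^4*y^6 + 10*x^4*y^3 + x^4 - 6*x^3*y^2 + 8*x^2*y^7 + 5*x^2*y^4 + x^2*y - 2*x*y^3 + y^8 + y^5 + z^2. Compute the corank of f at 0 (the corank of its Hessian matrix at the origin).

The Hessian at 0 is [[0, 0, 0], [0, 0, 0], [0, 0, 2]] of rank 1; hence corank 2.

2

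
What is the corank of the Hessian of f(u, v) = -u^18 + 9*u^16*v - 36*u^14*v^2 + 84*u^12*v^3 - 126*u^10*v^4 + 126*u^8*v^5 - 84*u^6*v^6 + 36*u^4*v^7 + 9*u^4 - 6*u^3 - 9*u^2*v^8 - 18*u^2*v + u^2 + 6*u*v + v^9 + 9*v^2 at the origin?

1

The Hessian at 0 is [[2, 6], [6, 18]] of rank 1; hence corank 1.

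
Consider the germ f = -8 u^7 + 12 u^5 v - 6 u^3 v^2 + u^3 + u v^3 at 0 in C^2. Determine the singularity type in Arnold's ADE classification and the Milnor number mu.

Type E_{7}, Milnor number mu = 7.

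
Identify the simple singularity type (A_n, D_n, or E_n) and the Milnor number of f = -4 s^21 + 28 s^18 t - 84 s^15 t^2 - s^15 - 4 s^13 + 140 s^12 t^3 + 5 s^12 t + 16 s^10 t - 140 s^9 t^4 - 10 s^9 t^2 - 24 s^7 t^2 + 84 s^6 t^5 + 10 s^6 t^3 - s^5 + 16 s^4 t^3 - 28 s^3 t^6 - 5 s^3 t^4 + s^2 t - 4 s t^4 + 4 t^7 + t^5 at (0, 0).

Type D_{6}, Milnor number mu = 6.

The Hessian of f at 0 is [[0, 0], [0, 0]] with rank 0, so corank 2. A Groebner basis of the Jacobian ideal J(f) in C{s,t} is {-s*t/2 + t^4, s*t^2, s^2 + 5*s*t/2}; counting standard monomials gives mu = 6. Corank 2; j^3 = s^2*t has shape L^2 M (L != M), so D-series; mu = 6 gives D_6.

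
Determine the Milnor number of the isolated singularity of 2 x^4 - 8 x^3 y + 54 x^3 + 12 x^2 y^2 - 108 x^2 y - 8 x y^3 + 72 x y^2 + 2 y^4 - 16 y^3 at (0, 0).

6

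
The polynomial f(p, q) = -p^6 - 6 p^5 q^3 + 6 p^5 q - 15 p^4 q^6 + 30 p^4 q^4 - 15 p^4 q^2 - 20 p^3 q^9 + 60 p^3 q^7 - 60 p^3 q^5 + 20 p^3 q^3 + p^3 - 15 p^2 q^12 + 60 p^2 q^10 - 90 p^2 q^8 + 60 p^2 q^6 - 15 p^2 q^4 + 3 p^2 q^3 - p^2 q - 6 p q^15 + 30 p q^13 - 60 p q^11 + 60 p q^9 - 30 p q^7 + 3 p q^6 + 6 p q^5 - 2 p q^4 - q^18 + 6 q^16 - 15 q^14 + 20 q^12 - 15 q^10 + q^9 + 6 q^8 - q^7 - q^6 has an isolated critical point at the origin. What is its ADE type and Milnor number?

Type D_7, Milnor number mu = 7.

The Hessian of f at 0 has rank 0. Corank 2; j^3 = p^2*(p - q) has shape L^2 M (L != M), so D-series; mu = 7 gives D_7.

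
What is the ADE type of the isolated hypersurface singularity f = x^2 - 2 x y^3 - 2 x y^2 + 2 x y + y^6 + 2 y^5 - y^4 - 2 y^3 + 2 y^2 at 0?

The Hessian of f at 0 has rank 2. Corank 0: nondegenerate Morse point, so A_1.

A_{1}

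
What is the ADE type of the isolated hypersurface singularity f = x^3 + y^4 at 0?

E_{6}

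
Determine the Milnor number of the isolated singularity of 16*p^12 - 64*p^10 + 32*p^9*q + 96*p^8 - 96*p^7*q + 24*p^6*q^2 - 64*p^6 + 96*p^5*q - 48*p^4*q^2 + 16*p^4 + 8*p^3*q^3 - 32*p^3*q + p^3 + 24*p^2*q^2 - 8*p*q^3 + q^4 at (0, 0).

The Hessian of f at 0 has rank 0. Corank 2; j^3 = p^3 is a perfect cube, so E-series; the 4-jet and mu = 6 give E_6.

6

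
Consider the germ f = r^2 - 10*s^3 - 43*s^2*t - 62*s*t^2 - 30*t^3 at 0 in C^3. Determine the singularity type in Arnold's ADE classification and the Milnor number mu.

The Hessian of f at 0 is [[0, 0, 0], [0, 0, 0], [0, 0, 2]] with rank 1, so corank 2. A Groebner basis of the Jacobian ideal J(f) in C{s,t,r} is {t^3, s^2 - 26*t^2/11, s*t + 17*t^2/11, r}; counting standard monomials gives mu = 4. Corank 2; j^3 = -(2*s + 3*t)*(5*s^2 + 14*s*t + 10*t^2) splits into three distinct lines over C (the quadratic factor has nonzero discriminant), so D_4.

Type D_4, Milnor number mu = 4.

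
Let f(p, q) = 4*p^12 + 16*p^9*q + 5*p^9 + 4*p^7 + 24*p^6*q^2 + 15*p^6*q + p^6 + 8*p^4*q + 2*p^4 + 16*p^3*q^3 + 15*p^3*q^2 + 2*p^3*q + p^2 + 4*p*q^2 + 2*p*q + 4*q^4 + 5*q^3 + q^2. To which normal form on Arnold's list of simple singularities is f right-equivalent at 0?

A2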